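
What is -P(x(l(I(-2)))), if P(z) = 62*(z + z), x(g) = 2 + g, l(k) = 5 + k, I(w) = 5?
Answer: -1488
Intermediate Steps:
P(z) = 124*z (P(z) = 62*(2*z) = 124*z)
-P(x(l(I(-2)))) = -124*(2 + (5 + 5)) = -124*(2 + 10) = -124*12 = -1*1488 = -1488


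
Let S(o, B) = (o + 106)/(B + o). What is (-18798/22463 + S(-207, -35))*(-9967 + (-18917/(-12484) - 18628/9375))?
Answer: 2660186764568114681/636221233725000 ≈ 4181.2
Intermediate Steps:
S(o, B) = (106 + o)/(B + o)
(-18798/22463 + S(-207, -35))*(-9967 + (-18917/(-12484) - 18628/9375)) = (-18798/22463 + (106 - 207)/(-35 - 207))*(-9967 + (-18917/(-12484) - 18628/9375)) = (-18798*1/22463 - 101/(-242))*(-9967 + (-18917*(-1/12484) - 18628*1/9375)) = (-18798/22463 - 1/242*(-101))*(-9967 + (18917/12484 - 18628/9375)) = (-18798/22463 + 101/242)*(-9967 - 55205077/117037500) = -2280353/5436046*(-1166567967577/117037500) = 2660186764568114681/636221233725000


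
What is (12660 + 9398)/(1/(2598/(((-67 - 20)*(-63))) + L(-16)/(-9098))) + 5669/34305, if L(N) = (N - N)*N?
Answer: 218437429601/20891745 ≈ 10456.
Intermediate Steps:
L(N) = 0 (L(N) = 0*N = 0)
(12660 + 9398)/(1/(2598/(((-67 - 20)*(-63))) + L(-16)/(-9098))) + 5669/34305 = (12660 + 9398)/(1/(2598/(((-67 - 20)*(-63))) + 0/(-9098))) + 5669/34305 = 22058/(1/(2598/((-87*(-63))) + 0*(-1/9098))) + 5669*(1/34305) = 22058/(1/(2598/5481 + 0)) + 5669/34305 = 22058/(1/(2598*(1/5481) + 0)) + 5669/34305 = 22058/(1/(866/1827 + 0)) + 5669/34305 = 22058/(1/(866/1827)) + 5669/34305 = 22058/(1827/866) + 5669/34305 = 22058*(866/1827) + 5669/34305 = 19102228/1827 + 5669/34305 = 218437429601/20891745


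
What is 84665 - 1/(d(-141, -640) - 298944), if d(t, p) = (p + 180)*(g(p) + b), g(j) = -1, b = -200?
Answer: 17481967861/206484 ≈ 84665.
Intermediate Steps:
d(t, p) = -36180 - 201*p (d(t, p) = (p + 180)*(-1 - 200) = (180 + p)*(-201) = -36180 - 201*p)
84665 - 1/(d(-141, -640) - 298944) = 84665 - 1/((-36180 - 201*(-640)) - 298944) = 84665 - 1/((-36180 + 128640) - 298944) = 84665 - 1/(92460 - 298944) = 84665 - 1/(-206484) = 84665 - 1*(-1/206484) = 84665 + 1/206484 = 17481967861/206484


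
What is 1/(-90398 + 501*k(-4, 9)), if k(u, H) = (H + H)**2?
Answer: 1/71926 ≈ 1.3903e-5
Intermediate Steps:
k(u, H) = 4*H**2 (k(u, H) = (2*H)**2 = 4*H**2)
1/(-90398 + 501*k(-4, 9)) = 1/(-90398 + 501*(4*9**2)) = 1/(-90398 + 501*(4*81)) = 1/(-90398 + 501*324) = 1/(-90398 + 162324) = 1/71926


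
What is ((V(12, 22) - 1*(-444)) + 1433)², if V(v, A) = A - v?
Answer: 3560769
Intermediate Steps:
((V(12, 22) - 1*(-444)) + 1433)² = (((22 - 1*12) - 1*(-444)) + 1433)² = (((22 - 12) + 444) + 1433)² = ((10 + 444) + 1433)² = (454 + 1433)² = 1887² = 3560769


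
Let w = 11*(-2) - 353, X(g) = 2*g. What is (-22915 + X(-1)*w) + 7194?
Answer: -14971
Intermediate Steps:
w = -375 (w = -22 - 353 = -375)
(-22915 + X(-1)*w) + 7194 = (-22915 + (2*(-1))*(-375)) + 7194 = (-22915 - 2*(-375)) + 7194 = (-22915 + 750) + 7194 = -22165 + 7194 = -14971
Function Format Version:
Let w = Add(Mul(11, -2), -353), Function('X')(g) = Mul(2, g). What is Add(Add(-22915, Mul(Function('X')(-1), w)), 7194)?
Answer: -14971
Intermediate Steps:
w = -375 (w = Add(-22, -353) = -375)
Add(Add(-22915, Mul(Function('X')(-1), w)), 7194) = Add(Add(-22915, Mul(Mul(2, -1), -375)), 7194) = Add(Add(-22915, Mul(-2, -375)), 7194) = Add(Add(-22915, 750), 7194) = Add(-22165, 7194) = -14971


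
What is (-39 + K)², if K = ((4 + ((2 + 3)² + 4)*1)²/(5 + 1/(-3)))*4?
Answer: 39200121/49 ≈ 8.0000e+5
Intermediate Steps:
K = 6534/7 (K = ((4 + (5² + 4)*1)²/(5 - ⅓))*4 = ((4 + (25 + 4)*1)²/(14/3))*4 = (3*(4 + 29*1)²/14)*4 = (3*(4 + 29)²/14)*4 = ((3/14)*33²)*4 = ((3/14)*1089)*4 = (3267/14)*4 = 6534/7 ≈ 933.43)
(-39 + K)² = (-39 + 6534/7)² = (6261/7)² = 39200121/49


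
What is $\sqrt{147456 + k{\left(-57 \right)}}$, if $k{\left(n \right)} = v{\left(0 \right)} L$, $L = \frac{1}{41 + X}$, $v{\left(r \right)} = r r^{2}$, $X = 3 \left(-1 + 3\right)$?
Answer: $384$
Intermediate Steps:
$X = 6$ ($X = 3 \cdot 2 = 6$)
$v{\left(r \right)} = r^{3}$
$L = \frac{1}{47}$ ($L = \frac{1}{41 + 6} = \frac{1}{47} \approx 0.021277$)
$k{\left(n \right)} = 0$ ($k{\left(n \right)} = 0^{3} \cdot \frac{1}{47} = 0 \cdot \frac{1}{47} = 0$)
$\sqrt{147456 + k{\left(-57 \right)}} = \sqrt{147456 + 0} = \sqrt{147456} = 384$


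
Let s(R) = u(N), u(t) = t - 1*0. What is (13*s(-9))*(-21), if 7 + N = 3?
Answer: 1092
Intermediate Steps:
N = -4 (N = -7 + 3 = -4)
u(t) = t (u(t) = t + 0 = t)
s(R) = -4
(13*s(-9))*(-21) = (13*(-4))*(-21) = -52*(-21) = 1092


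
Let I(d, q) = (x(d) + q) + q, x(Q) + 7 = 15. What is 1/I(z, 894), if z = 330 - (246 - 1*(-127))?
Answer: 1/1796 ≈ 0.00055679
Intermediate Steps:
x(Q) = 8 (x(Q) = -7 + 15 = 8)
z = -43 (z = 330 - (246 + 127) = 330 - 1*373 = 330 - 373 = -43)
I(d, q) = 8 + 2*q (I(d, q) = (8 + q) + q = 8 + 2*q)
1/I(z, 894) = 1/(8 + 2*894) = 1/(8 + 1788) = 1/1796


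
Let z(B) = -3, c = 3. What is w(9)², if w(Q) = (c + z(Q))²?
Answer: 0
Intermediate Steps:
w(Q) = 0 (w(Q) = (3 - 3)² = 0² = 0)
w(9)² = 0² = 0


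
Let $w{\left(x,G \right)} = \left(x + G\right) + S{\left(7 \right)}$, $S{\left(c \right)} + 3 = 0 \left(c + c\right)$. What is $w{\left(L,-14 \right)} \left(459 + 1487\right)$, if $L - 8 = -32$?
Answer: $-79786$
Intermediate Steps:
$L = -24$ ($L = 8 - 32 = -24$)
$S{\left(c \right)} = -3$ ($S{\left(c \right)} = -3 + 0 \left(c + c\right) = -3 + 0 \cdot 2 c = -3 + 0 = -3$)
$w{\left(x,G \right)} = -3 + G + x$ ($w{\left(x,G \right)} = \left(x + G\right) - 3 = \left(G + x\right) - 3 = -3 + G + x$)
$w{\left(L,-14 \right)} \left(459 + 1487\right) = \left(-3 - 14 - 24\right) \left(459 + 1487\right) = \left(-41\right) 1946 = -79786$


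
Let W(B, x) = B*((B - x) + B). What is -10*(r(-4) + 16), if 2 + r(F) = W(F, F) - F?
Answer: -340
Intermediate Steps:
W(B, x) = B*(-x + 2*B)
r(F) = -2 + F² - F (r(F) = -2 + (F*(-F + 2*F) - F) = -2 + (F*F - F) = -2 + (F² - F) = -2 + F² - F)
-10*(r(-4) + 16) = -10*((-2 + (-4)² - 1*(-4)) + 16) = -10*((-2 + 16 + 4) + 16) = -10*(18 + 16) = -10*34 = -340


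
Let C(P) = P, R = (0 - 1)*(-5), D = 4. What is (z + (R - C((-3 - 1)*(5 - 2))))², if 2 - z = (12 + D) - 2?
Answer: 25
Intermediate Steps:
R = 5 (R = -1*(-5) = 5)
z = -12 (z = 2 - ((12 + 4) - 2) = 2 - (16 - 2) = 2 - 1*14 = 2 - 14 = -12)
(z + (R - C((-3 - 1)*(5 - 2))))² = (-12 + (5 - (-3 - 1)*(5 - 2)))² = (-12 + (5 - (-4)*3))² = (-12 + (5 - 1*(-12)))² = (-12 + (5 + 12))² = (-12 + 17)² = 5² = 25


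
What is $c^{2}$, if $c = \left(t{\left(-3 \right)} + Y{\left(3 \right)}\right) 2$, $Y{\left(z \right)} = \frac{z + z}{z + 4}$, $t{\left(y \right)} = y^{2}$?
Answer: $\frac{19044}{49} \approx 388.65$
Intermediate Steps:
$Y{\left(z \right)} = \frac{2 z}{4 + z}$
$c = \frac{138}{7}$ ($c = \left(\left(-3\right)^{2} + 2 \cdot 3 \frac{1}{4 + 3}\right) 2 = \left(9 + 2 \cdot 3 \cdot \frac{1}{7}\right) 2 = \left(9 + \frac{6}{7}\right) 2 = \frac{69}{7} \cdot 2 = \frac{138}{7} \approx 19.714$)
$c^{2} = \left(\frac{138}{7}\right)^{2} = \frac{19044}{49}$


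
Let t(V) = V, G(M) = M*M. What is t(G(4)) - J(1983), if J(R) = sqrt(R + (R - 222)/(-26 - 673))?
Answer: 16 - 2*sqrt(26879579)/233 ≈ -28.503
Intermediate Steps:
G(M) = M**2
J(R) = sqrt(74/233 + 698*R/699) (J(R) = sqrt(R + (-222 + R)/(-699)) = sqrt(R + (-222 + R)*(-1/699)) = sqrt(R + (74/233 - R/699)) = sqrt(74/233 + 698*R/699))
t(G(4)) - J(1983) = 4**2 - sqrt(155178 + 487902*1983)/699 = 16 - sqrt(155178 + 967509666)/699 = 16 - sqrt(967664844)/699 = 16 - 6*sqrt(26879579)/699 = 16 - 2*sqrt(26879579)/233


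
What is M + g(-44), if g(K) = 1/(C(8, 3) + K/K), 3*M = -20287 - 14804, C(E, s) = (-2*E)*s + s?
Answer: -514669/44 ≈ -11697.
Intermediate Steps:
C(E, s) = s - 2*E*s (C(E, s) = -2*E*s + s = s - 2*E*s)
M = -11697 (M = (-20287 - 14804)/3 = (⅓)*(-35091) = -11697)
g(K) = -1/44 (g(K) = 1/(3*(1 - 2*8) + K/K) = 1/(3*(1 - 16) + 1) = 1/(3*(-15) + 1) = 1/(-45 + 1) = 1/(-44) = -1/44)
M + g(-44) = -11697 - 1/44 = -514669/44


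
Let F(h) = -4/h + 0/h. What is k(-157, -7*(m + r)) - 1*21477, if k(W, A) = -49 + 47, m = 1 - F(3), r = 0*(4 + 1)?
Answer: -21479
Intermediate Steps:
r = 0 (r = 0*5 = 0)
F(h) = -4/h (F(h) = -4/h + 0 = -4/h)
m = 7/3 (m = 1 - (-4)/3 = 1 - 1*(-4/3) = 1 + 4/3 = 7/3 ≈ 2.3333)
k(W, A) = -2
k(-157, -7*(m + r)) - 1*21477 = -2 - 1*21477 = -2 - 21477 = -21479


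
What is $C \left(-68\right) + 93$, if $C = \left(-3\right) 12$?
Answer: $2541$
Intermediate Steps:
$C = -36$
$C \left(-68\right) + 93 = \left(-36\right) \left(-68\right) + 93 = 2448 + 93 = 2541$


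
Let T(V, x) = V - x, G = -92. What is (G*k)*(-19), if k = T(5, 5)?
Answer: 0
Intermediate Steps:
k = 0 (k = 5 - 1*5 = 5 - 5 = 0)
(G*k)*(-19) = -92*0*(-19) = 0*(-19) = 0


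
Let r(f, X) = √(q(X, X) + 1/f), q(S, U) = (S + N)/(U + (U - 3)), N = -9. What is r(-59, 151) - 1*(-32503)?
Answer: 32503 + √142521639/17641 ≈ 32504.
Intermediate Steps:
q(S, U) = (-9 + S)/(-3 + 2*U) (q(S, U) = (S - 9)/(U + (U - 3)) = (-9 + S)/(U + (-3 + U)) = (-9 + S)/(-3 + 2*U))
r(f, X) = √(1/f + (-9 + X)/(-3 + 2*X)) (r(f, X) = √((-9 + X)/(-3 + 2*X) + 1/f) = √(1/f + (-9 + X)/(-3 + 2*X)))
r(-59, 151) - 1*(-32503) = √((-3 + 2*151 - 59*(-9 + 151))/((-59)*(-3 + 2*151))) - 1*(-32503) = √(-(-3 + 302 - 59*142)/(59*(-3 + 302))) + 32503 = √(-1/59*(-3 + 302 - 8378)/299) + 32503 = √(-1/59*1/299*(-8079)) + 32503 = √(8079/17641) + 32503 = √142521639/17641 + 32503 = 32503 + √142521639/17641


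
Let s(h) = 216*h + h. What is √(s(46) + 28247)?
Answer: √38229 ≈ 195.52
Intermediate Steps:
s(h) = 217*h
√(s(46) + 28247) = √(217*46 + 28247) = √(9982 + 28247) = √38229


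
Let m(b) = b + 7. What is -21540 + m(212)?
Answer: -21321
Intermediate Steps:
m(b) = 7 + b
-21540 + m(212) = -21540 + (7 + 212) = -21540 + 219 = -21321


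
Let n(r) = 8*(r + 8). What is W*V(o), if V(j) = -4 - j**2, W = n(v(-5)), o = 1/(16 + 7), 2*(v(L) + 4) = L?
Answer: -25404/529 ≈ -48.023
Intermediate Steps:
v(L) = -4 + L/2
n(r) = 64 + 8*r (n(r) = 8*(8 + r) = 64 + 8*r)
o = 1/23 ≈ 0.043478
W = 12 (W = 64 + 8*(-4 + (1/2)*(-5)) = 64 + 8*(-4 - 5/2) = 64 + 8*(-13/2) = 64 - 52 = 12)
W*V(o) = 12*(-4 - (1/23)**2) = 12*(-4 - 1*1/529) = 12*(-4 - 1/529) = 12*(-2117/529) = -25404/529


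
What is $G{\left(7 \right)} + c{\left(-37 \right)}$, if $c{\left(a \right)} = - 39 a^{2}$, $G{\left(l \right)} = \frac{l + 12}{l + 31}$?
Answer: $- \frac{106781}{2} \approx -53391.0$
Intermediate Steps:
$G{\left(l \right)} = \frac{12 + l}{31 + l}$
$G{\left(7 \right)} + c{\left(-37 \right)} = \frac{12 + 7}{31 + 7} - 39 \left(-37\right)^{2} = \frac{1}{38} \cdot 19 - 53391 = \frac{1}{2} - 53391 = - \frac{106781}{2}$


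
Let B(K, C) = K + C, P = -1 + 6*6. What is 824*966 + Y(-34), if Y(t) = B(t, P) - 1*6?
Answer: 795979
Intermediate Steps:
P = 35 (P = -1 + 36 = 35)
B(K, C) = C + K
Y(t) = 29 + t (Y(t) = (35 + t) - 1*6 = (35 + t) - 6 = 29 + t)
824*966 + Y(-34) = 824*966 + (29 - 34) = 795984 - 5 = 795979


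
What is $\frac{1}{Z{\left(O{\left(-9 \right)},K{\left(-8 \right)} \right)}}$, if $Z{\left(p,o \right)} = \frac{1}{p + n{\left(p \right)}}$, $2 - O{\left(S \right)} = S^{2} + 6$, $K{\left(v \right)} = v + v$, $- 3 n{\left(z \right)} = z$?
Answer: $- \frac{170}{3} \approx -56.667$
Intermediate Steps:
$n{\left(z \right)} = - \frac{z}{3}$
$K{\left(v \right)} = 2 v$
$O{\left(S \right)} = -4 - S^{2}$ ($O{\left(S \right)} = 2 - \left(S^{2} + 6\right) = 2 - \left(6 + S^{2}\right) = -4 - S^{2}$)
$Z{\left(p,o \right)} = \frac{3}{2 p}$ ($Z{\left(p,o \right)} = \frac{1}{p - \frac{p}{3}} = \frac{1}{\frac{2}{3} p} = \frac{3}{2 p}$)
$\frac{1}{Z{\left(O{\left(-9 \right)},K{\left(-8 \right)} \right)}} = \frac{1}{\frac{3}{2} \frac{1}{-4 - \left(-9\right)^{2}}} = \frac{1}{\frac{3}{2} \frac{1}{-4 - 81}} = \frac{1}{\frac{3}{2} \frac{1}{-85}} = \frac{1}{\frac{3}{2} \left(- \frac{1}{85}\right)} = \frac{1}{- \frac{3}{170}} = - \frac{170}{3}$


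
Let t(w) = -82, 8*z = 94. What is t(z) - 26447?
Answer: -26529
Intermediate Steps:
z = 47/4 (z = (⅛)*94 = 47/4 ≈ 11.750)
t(z) - 26447 = -82 - 26447 = -26529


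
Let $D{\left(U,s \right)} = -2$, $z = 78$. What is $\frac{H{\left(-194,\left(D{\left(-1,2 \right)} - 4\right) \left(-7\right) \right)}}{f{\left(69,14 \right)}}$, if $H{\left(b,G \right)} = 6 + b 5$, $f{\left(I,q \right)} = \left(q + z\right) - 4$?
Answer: $- \frac{241}{22} \approx -10.955$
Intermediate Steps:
$f{\left(I,q \right)} = 74 + q$ ($f{\left(I,q \right)} = \left(q + 78\right) - 4 = \left(78 + q\right) - 4 = 74 + q$)
$H{\left(b,G \right)} = 6 + 5 b$
$\frac{H{\left(-194,\left(D{\left(-1,2 \right)} - 4\right) \left(-7\right) \right)}}{f{\left(69,14 \right)}} = \frac{6 + 5 \left(-194\right)}{74 + 14} = \frac{6 - 970}{88} = \left(-964\right) \frac{1}{88} = - \frac{241}{22}$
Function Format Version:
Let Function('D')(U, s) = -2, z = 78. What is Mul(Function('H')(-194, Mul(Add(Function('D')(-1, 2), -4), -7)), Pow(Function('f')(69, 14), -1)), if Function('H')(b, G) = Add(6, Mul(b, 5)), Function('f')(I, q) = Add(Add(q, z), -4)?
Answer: Rational(-241, 22) ≈ -10.955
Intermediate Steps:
Function('f')(I, q) = Add(74, q) (Function('f')(I, q) = Add(Add(q, 78), -4) = Add(Add(78, q), -4) = Add(74, q))
Function('H')(b, G) = Add(6, Mul(5, b))
Mul(Function('H')(-194, Mul(Add(Function('D')(-1, 2), -4), -7)), Pow(Function('f')(69, 14), -1)) = Mul(Add(6, Mul(5, -194)), Pow(Add(74, 14), -1)) = Mul(Add(6, -970), Pow(88, -1)) = Mul(-964, Rational(1, 88)) = Rational(-241, 22)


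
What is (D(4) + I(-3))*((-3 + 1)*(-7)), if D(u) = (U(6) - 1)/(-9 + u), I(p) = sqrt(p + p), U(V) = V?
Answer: -14 + 14*I*sqrt(6) ≈ -14.0 + 34.293*I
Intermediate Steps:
I(p) = sqrt(2)*sqrt(p) (I(p) = sqrt(2*p) = sqrt(2)*sqrt(p))
D(u) = 5/(-9 + u) (D(u) = (6 - 1)/(-9 + u) = 5/(-9 + u))
(D(4) + I(-3))*((-3 + 1)*(-7)) = (5/(-9 + 4) + sqrt(2)*sqrt(-3))*((-3 + 1)*(-7)) = (5/(-5) + sqrt(2)*(I*sqrt(3)))*(-2*(-7)) = (5*(-1/5) + I*sqrt(6))*14 = (-1 + I*sqrt(6))*14 = -14 + 14*I*sqrt(6)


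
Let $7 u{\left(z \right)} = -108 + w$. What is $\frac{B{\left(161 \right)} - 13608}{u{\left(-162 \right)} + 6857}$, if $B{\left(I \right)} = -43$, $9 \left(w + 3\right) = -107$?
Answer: $- \frac{122859}{61555} \approx -1.9959$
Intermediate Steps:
$w = - \frac{134}{9}$ ($w = -3 + \frac{1}{9} \left(-107\right) = -3 - \frac{107}{9} = - \frac{134}{9} \approx -14.889$)
$u{\left(z \right)} = - \frac{158}{9}$ ($u{\left(z \right)} = \frac{-108 - \frac{134}{9}}{7} = \frac{1}{7} \left(- \frac{1106}{9}\right) = - \frac{158}{9}$)
$\frac{B{\left(161 \right)} - 13608}{u{\left(-162 \right)} + 6857} = \frac{-43 - 13608}{- \frac{158}{9} + 6857} = - \frac{13651}{\frac{61555}{9}} = \left(-13651\right) \frac{9}{61555} = - \frac{122859}{61555}$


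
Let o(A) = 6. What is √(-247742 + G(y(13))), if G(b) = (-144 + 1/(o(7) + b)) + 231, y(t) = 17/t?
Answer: 2*I*√558771285/95 ≈ 497.65*I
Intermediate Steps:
G(b) = 87 + 1/(6 + b) (G(b) = (-144 + 1/(6 + b)) + 231 = 87 + 1/(6 + b))
√(-247742 + G(y(13))) = √(-247742 + (523 + 87*(17/13))/(6 + 17/13)) = √(-247742 + (523 + 1479/13)/(95/13)) = √(-247742 + (13/95)*(8278/13)) = √(-247742 + 8278/95) = √(-23527212/95) = 2*I*√558771285/95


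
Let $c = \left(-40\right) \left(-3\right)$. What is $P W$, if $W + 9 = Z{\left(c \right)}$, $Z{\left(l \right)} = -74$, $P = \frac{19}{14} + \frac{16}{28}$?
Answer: $- \frac{2241}{14} \approx -160.07$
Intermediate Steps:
$P = \frac{27}{14}$ ($P = 19 \cdot \frac{1}{14} + 16 \cdot \frac{1}{28} = \frac{19}{14} + \frac{4}{7} = \frac{27}{14} \approx 1.9286$)
$c = 120$
$W = -83$ ($W = -9 - 74 = -83$)
$P W = \frac{27}{14} \left(-83\right) = - \frac{2241}{14}$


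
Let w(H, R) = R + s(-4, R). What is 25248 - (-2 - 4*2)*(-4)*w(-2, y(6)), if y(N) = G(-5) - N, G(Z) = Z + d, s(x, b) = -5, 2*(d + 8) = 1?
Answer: 26188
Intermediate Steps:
d = -15/2 (d = -8 + (1/2)*1 = -8 + 1/2 = -15/2 ≈ -7.5000)
G(Z) = -15/2 + Z (G(Z) = Z - 15/2 = -15/2 + Z)
y(N) = -25/2 - N (y(N) = (-15/2 - 5) - N = -25/2 - N)
w(H, R) = -5 + R (w(H, R) = R - 5 = -5 + R)
25248 - (-2 - 4*2)*(-4)*w(-2, y(6)) = 25248 - (-2 - 4*2)*(-4)*(-5 + (-25/2 - 1*6)) = 25248 - (-2 - 8)*(-4)*(-5 + (-25/2 - 6)) = 25248 - (-10*(-4))*(-5 - 37/2) = 25248 - 40*(-47)/2 = 25248 - 1*(-940) = 25248 + 940 = 26188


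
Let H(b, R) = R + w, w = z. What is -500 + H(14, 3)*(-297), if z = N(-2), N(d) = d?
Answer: -797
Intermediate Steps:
z = -2
w = -2
H(b, R) = -2 + R (H(b, R) = R - 2 = -2 + R)
-500 + H(14, 3)*(-297) = -500 + (-2 + 3)*(-297) = -500 + 1*(-297) = -500 - 297 = -797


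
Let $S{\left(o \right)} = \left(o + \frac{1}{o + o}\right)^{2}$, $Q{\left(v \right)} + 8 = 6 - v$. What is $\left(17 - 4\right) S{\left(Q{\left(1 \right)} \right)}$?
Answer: $\frac{4693}{36} \approx 130.36$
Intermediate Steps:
$Q{\left(v \right)} = -2 - v$ ($Q{\left(v \right)} = -8 - \left(-6 + v\right) = -2 - v$)
$S{\left(o \right)} = \left(o + \frac{1}{2 o}\right)^{2}$
$\left(17 - 4\right) S{\left(Q{\left(1 \right)} \right)} = \left(17 - 4\right) \frac{\left(1 + 2 \left(-2 - 1\right)^{2}\right)^{2}}{4 \left(-2 - 1\right)^{2}} = 13 \frac{\left(1 + 2 \left(-2 - 1\right)^{2}\right)^{2}}{4 \left(-2 - 1\right)^{2}} = 13 \frac{\left(1 + 2 \left(-3\right)^{2}\right)^{2}}{4 \cdot 9} = 13 \cdot \frac{1}{4} \cdot \frac{1}{9} \left(1 + 2 \cdot 9\right)^{2} = 13 \cdot \frac{1}{4} \cdot \frac{1}{9} \left(1 + 18\right)^{2} = 13 \cdot \frac{1}{4} \cdot \frac{1}{9} \cdot 19^{2} = 13 \cdot \frac{1}{4} \cdot \frac{1}{9} \cdot 361 = 13 \cdot \frac{361}{36} = \frac{4693}{36}$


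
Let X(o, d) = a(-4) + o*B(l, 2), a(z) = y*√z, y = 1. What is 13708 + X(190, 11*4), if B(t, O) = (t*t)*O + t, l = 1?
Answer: 14278 + 2*I ≈ 14278.0 + 2.0*I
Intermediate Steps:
B(t, O) = t + O*t² (B(t, O) = t²*O + t = O*t² + t = t + O*t²)
a(z) = √z (a(z) = 1*√z = √z)
X(o, d) = 2*I + 3*o (X(o, d) = √(-4) + o*(1*(1 + 2*1)) = 2*I + o*(1*(1 + 2)) = 2*I + o*(1*3) = 2*I + o*3 = 2*I + 3*o)
13708 + X(190, 11*4) = 13708 + (2*I + 3*190) = 13708 + (2*I + 570) = 13708 + (570 + 2*I) = 14278 + 2*I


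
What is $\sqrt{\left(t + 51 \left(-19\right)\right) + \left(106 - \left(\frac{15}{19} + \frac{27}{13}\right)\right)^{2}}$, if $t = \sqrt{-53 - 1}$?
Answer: $\frac{\sqrt{589806955 + 183027 i \sqrt{6}}}{247} \approx 98.324 + 0.037369 i$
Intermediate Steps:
$t = 3 i \sqrt{6}$ ($t = \sqrt{-54} = 3 i \sqrt{6} \approx 7.3485 i$)
$\sqrt{\left(t + 51 \left(-19\right)\right) + \left(106 - \left(\frac{15}{19} + \frac{27}{13}\right)\right)^{2}} = \sqrt{\left(3 i \sqrt{6} + 51 \left(-19\right)\right) + \left(106 - \left(\frac{15}{19} + \frac{27}{13}\right)\right)^{2}} = \sqrt{\left(3 i \sqrt{6} - 969\right) + \left(106 - \frac{708}{247}\right)^{2}} = \sqrt{\left(-969 + 3 i \sqrt{6}\right) + \left(106 - \frac{708}{247}\right)^{2}} = \sqrt{\left(-969 + 3 i \sqrt{6}\right) + \left(\frac{25474}{247}\right)^{2}} = \sqrt{\left(-969 + 3 i \sqrt{6}\right) + \frac{648924676}{61009}} = \sqrt{\frac{589806955}{61009} + 3 i \sqrt{6}}$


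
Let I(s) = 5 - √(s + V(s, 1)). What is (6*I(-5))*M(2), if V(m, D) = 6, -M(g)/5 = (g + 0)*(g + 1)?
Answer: -720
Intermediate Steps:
M(g) = -5*g*(1 + g) (M(g) = -5*(g + 0)*(g + 1) = -5*g*(1 + g))
I(s) = 5 - √(6 + s) (I(s) = 5 - √(s + 6) = 5 - √(6 + s))
(6*I(-5))*M(2) = (6*(5 - √(6 - 5)))*(-5*2*(1 + 2)) = (6*(5 - √1))*(-5*2*3) = (6*(5 - 1*1))*(-30) = (6*(5 - 1))*(-30) = (6*4)*(-30) = 24*(-30) = -720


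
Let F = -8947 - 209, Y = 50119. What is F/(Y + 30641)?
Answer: -763/6730 ≈ -0.11337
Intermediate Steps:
F = -9156
F/(Y + 30641) = -9156/(50119 + 30641) = -9156/80760 = -9156*1/80760 = -763/6730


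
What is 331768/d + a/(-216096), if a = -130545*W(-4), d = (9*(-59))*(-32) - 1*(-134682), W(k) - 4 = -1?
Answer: 21849097453/5462690784 ≈ 3.9997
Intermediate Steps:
W(k) = 3 (W(k) = 4 - 1 = 3)
d = 151674 (d = -531*(-32) + 134682 = 16992 + 134682 = 151674)
a = -391635 (a = -130545*3 = -391635)
331768/d + a/(-216096) = 331768/151674 - 391635/(-216096) = 331768*(1/151674) - 391635*(-1/216096) = 165884/75837 + 130545/72032 = 21849097453/5462690784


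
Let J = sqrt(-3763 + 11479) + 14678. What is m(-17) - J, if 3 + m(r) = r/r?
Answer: -14680 - 2*sqrt(1929) ≈ -14768.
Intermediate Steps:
m(r) = -2 (m(r) = -3 + r/r = -3 + 1 = -2)
J = 14678 + 2*sqrt(1929) (J = sqrt(7716) + 14678 = 2*sqrt(1929) + 14678 = 14678 + 2*sqrt(1929) ≈ 14766.)
m(-17) - J = -2 - (14678 + 2*sqrt(1929)) = -2 + (-14678 - 2*sqrt(1929)) = -14680 - 2*sqrt(1929)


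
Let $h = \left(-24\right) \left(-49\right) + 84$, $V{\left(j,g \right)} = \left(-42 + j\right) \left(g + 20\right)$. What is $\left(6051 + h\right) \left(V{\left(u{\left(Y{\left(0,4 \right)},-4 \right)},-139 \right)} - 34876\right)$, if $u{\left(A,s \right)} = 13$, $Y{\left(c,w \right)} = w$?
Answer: $-229748175$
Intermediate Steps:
$V{\left(j,g \right)} = \left(-42 + j\right) \left(20 + g\right)$
$h = 1260$ ($h = 1176 + 84 = 1260$)
$\left(6051 + h\right) \left(V{\left(u{\left(Y{\left(0,4 \right)},-4 \right)},-139 \right)} - 34876\right) = \left(6051 + 1260\right) \left(\left(-840 - -5838 + 20 \cdot 13 - 1807\right) - 34876\right) = 7311 \left(\left(-840 + 5838 + 260 - 1807\right) - 34876\right) = 7311 \left(3451 - 34876\right) = 7311 \left(-31425\right) = -229748175$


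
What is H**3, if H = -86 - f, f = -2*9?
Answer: -314432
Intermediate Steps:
f = -18
H = -68 (H = -86 - 1*(-18) = -86 + 18 = -68)
H**3 = (-68)**3 = -314432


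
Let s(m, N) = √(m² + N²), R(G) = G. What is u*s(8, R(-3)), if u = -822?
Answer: -822*√73 ≈ -7023.2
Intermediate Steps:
s(m, N) = √(N² + m²)
u*s(8, R(-3)) = -822*√((-3)² + 8²) = -822*√(9 + 64) = -822*√73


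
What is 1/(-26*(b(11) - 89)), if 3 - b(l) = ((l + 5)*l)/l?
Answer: 1/2652 ≈ 0.00037707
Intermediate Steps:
b(l) = -2 - l (b(l) = 3 - (l + 5)*l/l = 3 - (5 + l)*l/l = 3 - l*(5 + l)/l = 3 - (5 + l) = 3 + (-5 - l) = -2 - l)
1/(-26*(b(11) - 89)) = 1/(-26*((-2 - 1*11) - 89)) = 1/(-26*((-2 - 11) - 89)) = 1/(-26*(-13 - 89)) = 1/(-26*(-102)) = 1/2652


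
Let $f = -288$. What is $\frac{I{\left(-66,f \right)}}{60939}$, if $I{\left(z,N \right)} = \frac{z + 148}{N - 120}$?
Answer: $- \frac{41}{12431556} \approx -3.2981 \cdot 10^{-6}$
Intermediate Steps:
$I{\left(z,N \right)} = \frac{148 + z}{-120 + N}$
$\frac{I{\left(-66,f \right)}}{60939} = \frac{\frac{1}{-120 - 288} \left(148 - 66\right)}{60939} = \frac{1}{-408} \cdot 82 \cdot \frac{1}{60939} = \left(- \frac{1}{408}\right) 82 \cdot \frac{1}{60939} = \left(- \frac{41}{204}\right) \frac{1}{60939} = - \frac{41}{12431556}$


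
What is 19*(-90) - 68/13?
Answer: -22298/13 ≈ -1715.2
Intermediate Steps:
19*(-90) - 68/13 = -1710 - 68*1/13 = -1710 - 68/13 = -22298/13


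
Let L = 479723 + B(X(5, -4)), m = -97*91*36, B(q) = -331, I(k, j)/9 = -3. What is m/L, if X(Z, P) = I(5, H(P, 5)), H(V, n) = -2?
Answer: -79443/119848 ≈ -0.66286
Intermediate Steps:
I(k, j) = -27 (I(k, j) = 9*(-3) = -27)
X(Z, P) = -27
m = -317772 (m = -8827*36 = -317772)
L = 479392 (L = 479723 - 331 = 479392)
m/L = -317772/479392 = -317772*1/479392 = -79443/119848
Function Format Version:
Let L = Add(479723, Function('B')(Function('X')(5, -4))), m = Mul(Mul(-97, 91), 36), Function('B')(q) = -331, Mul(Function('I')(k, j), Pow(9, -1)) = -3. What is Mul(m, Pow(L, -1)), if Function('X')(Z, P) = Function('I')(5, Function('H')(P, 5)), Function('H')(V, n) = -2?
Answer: Rational(-79443, 119848) ≈ -0.66286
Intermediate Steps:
Function('I')(k, j) = -27 (Function('I')(k, j) = Mul(9, -3) = -27)
Function('X')(Z, P) = -27
m = -317772 (m = Mul(-8827, 36) = -317772)
L = 479392 (L = Add(479723, -331) = 479392)
Mul(m, Pow(L, -1)) = Mul(-317772, Pow(479392, -1)) = Mul(-317772, Rational(1, 479392)) = Rational(-79443, 119848)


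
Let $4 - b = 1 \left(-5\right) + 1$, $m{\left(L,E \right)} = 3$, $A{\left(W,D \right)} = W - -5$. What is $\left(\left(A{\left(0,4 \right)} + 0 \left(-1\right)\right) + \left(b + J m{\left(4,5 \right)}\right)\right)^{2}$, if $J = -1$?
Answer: $100$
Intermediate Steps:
$A{\left(W,D \right)} = 5 + W$ ($A{\left(W,D \right)} = W + 5 = 5 + W$)
$b = 8$ ($b = 4 - \left(1 \left(-5\right) + 1\right) = 4 - \left(-5 + 1\right) = 4 - -4 = 4 + 4 = 8$)
$\left(\left(A{\left(0,4 \right)} + 0 \left(-1\right)\right) + \left(b + J m{\left(4,5 \right)}\right)\right)^{2} = \left(\left(\left(5 + 0\right) + 0 \left(-1\right)\right) + \left(8 - 3\right)\right)^{2} = \left(\left(5 + 0\right) + \left(8 - 3\right)\right)^{2} = \left(5 + 5\right)^{2} = 10^{2} = 100$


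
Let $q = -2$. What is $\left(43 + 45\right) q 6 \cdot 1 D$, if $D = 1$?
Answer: $-1056$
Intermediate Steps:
$\left(43 + 45\right) q 6 \cdot 1 D = \left(43 + 45\right) - 2 \cdot 6 \cdot 1 \cdot 1 = 88 \left(-2\right) 6 \cdot 1 = 88 \left(\left(-12\right) 1\right) = 88 \left(-12\right) = -1056$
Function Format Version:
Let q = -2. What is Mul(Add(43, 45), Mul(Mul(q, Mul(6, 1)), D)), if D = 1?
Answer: -1056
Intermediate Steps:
Mul(Add(43, 45), Mul(Mul(q, Mul(6, 1)), D)) = Mul(Add(43, 45), Mul(Mul(-2, Mul(6, 1)), 1)) = Mul(88, Mul(Mul(-2, 6), 1)) = Mul(88, Mul(-12, 1)) = Mul(88, -12) = -1056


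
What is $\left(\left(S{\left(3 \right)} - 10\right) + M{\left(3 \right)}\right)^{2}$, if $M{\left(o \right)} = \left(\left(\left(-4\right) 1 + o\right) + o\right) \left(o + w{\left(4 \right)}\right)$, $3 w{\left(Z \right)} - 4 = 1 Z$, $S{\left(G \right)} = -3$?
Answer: $\frac{25}{9} \approx 2.7778$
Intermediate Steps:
$w{\left(Z \right)} = \frac{4}{3} + \frac{Z}{3}$ ($w{\left(Z \right)} = \frac{4}{3} + \frac{1 Z}{3} = \frac{4}{3} + \frac{Z}{3}$)
$M{\left(o \right)} = \left(-4 + 2 o\right) \left(\frac{8}{3} + o\right)$ ($M{\left(o \right)} = \left(\left(\left(-4\right) 1 + o\right) + o\right) \left(o + \left(\frac{4}{3} + \frac{1}{3} \cdot 4\right)\right) = \left(\left(-4 + o\right) + o\right) \left(o + \left(\frac{4}{3} + \frac{4}{3}\right)\right) = \left(-4 + 2 o\right) \left(o + \frac{8}{3}\right) = \left(-4 + 2 o\right) \left(\frac{8}{3} + o\right)$)
$\left(\left(S{\left(3 \right)} - 10\right) + M{\left(3 \right)}\right)^{2} = \left(\left(-3 - 10\right) + \left(- \frac{32}{3} + 2 \cdot 3^{2} + \frac{4}{3} \cdot 3\right)\right)^{2} = \left(\left(-3 - 10\right) + \left(- \frac{32}{3} + 2 \cdot 9 + 4\right)\right)^{2} = \left(-13 + \left(- \frac{32}{3} + 18 + 4\right)\right)^{2} = \left(-13 + \frac{34}{3}\right)^{2} = \left(- \frac{5}{3}\right)^{2} = \frac{25}{9}$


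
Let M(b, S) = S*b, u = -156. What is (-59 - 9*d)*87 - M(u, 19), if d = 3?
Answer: -4518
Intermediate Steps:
(-59 - 9*d)*87 - M(u, 19) = (-59 - 9*3)*87 - 19*(-156) = (-59 - 27)*87 - 1*(-2964) = -86*87 + 2964 = -7482 + 2964 = -4518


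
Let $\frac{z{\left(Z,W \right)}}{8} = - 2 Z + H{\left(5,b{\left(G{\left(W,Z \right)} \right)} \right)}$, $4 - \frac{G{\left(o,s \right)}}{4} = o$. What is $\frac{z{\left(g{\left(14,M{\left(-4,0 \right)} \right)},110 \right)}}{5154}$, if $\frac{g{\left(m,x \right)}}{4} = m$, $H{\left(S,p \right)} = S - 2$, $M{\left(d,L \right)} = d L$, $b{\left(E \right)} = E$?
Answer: $- \frac{436}{2577} \approx -0.16919$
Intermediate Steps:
$G{\left(o,s \right)} = 16 - 4 o$
$M{\left(d,L \right)} = L d$
$H{\left(S,p \right)} = -2 + S$ ($H{\left(S,p \right)} = S - 2 = -2 + S$)
$g{\left(m,x \right)} = 4 m$
$z{\left(Z,W \right)} = 24 - 16 Z$ ($z{\left(Z,W \right)} = 8 \left(- 2 Z + \left(-2 + 5\right)\right) = 8 \left(- 2 Z + 3\right) = 8 \left(3 - 2 Z\right) = 24 - 16 Z$)
$\frac{z{\left(g{\left(14,M{\left(-4,0 \right)} \right)},110 \right)}}{5154} = \frac{24 - 16 \cdot 4 \cdot 14}{5154} = \left(24 - 896\right) \frac{1}{5154} = \left(-872\right) \frac{1}{5154} = - \frac{436}{2577}$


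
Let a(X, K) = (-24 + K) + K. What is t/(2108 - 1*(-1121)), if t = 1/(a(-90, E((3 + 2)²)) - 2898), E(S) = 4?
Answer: -1/9409306 ≈ -1.0628e-7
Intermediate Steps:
a(X, K) = -24 + 2*K
t = -1/2914 (t = 1/((-24 + 2*4) - 2898) = 1/((-24 + 8) - 2898) = 1/(-16 - 2898) = 1/(-2914) = -1/2914 ≈ -0.00034317)
t/(2108 - 1*(-1121)) = -1/(2914*(2108 - 1*(-1121))) = -1/(2914*(2108 + 1121)) = -1/2914/3229 = -1/2914*1/3229 = -1/9409306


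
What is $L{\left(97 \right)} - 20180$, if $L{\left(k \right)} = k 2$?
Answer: $-19986$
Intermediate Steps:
$L{\left(k \right)} = 2 k$
$L{\left(97 \right)} - 20180 = 2 \cdot 97 - 20180 = 194 - 20180 = -19986$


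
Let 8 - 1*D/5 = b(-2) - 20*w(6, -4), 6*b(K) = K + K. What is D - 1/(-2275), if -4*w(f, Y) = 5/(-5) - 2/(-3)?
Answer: 352628/6825 ≈ 51.667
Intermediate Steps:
b(K) = K/3 (b(K) = (K + K)/6 = (2*K)/6 = K/3)
w(f, Y) = 1/12 (w(f, Y) = -(5/(-5) - 2/(-3))/4 = -(5*(-1/5) - 2*(-1/3))/4 = -(-1 + 2/3)/4 = -1/4*(-1/3) = 1/12)
D = 155/3 (D = 40 - 5*((1/3)*(-2) - 20*1/12) = 40 - 5*(-2/3 - 5/3) = 40 - 5*(-7/3) = 40 + 35/3 = 155/3 ≈ 51.667)
D - 1/(-2275) = 155/3 - 1/(-2275) = 155/3 - 1*(-1/2275) = 155/3 + 1/2275 = 352628/6825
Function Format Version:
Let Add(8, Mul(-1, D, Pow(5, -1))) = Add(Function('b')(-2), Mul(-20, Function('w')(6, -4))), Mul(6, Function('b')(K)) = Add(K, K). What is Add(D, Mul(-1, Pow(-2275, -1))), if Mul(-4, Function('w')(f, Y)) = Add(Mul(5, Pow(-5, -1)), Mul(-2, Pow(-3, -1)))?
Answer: Rational(352628, 6825) ≈ 51.667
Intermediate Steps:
Function('b')(K) = Mul(Rational(1, 3), K) (Function('b')(K) = Mul(Rational(1, 6), Add(K, K)) = Mul(Rational(1, 6), Mul(2, K)) = Mul(Rational(1, 3), K))
Function('w')(f, Y) = Rational(1, 12) (Function('w')(f, Y) = Mul(Rational(-1, 4), Add(Mul(5, Pow(-5, -1)), Mul(-2, Pow(-3, -1)))) = Mul(Rational(-1, 4), Add(Mul(5, Rational(-1, 5)), Mul(-2, Rational(-1, 3)))) = Mul(Rational(-1, 4), Add(-1, Rational(2, 3))) = Mul(Rational(-1, 4), Rational(-1, 3)) = Rational(1, 12))
D = Rational(155, 3) (D = Add(40, Mul(-5, Add(Mul(Rational(1, 3), -2), Mul(-20, Rational(1, 12))))) = Add(40, Mul(-5, Add(Rational(-2, 3), Rational(-5, 3)))) = Add(40, Mul(-5, Rational(-7, 3))) = Add(40, Rational(35, 3)) = Rational(155, 3) ≈ 51.667)
Add(D, Mul(-1, Pow(-2275, -1))) = Add(Rational(155, 3), Mul(-1, Pow(-2275, -1))) = Add(Rational(155, 3), Mul(-1, Rational(-1, 2275))) = Add(Rational(155, 3), Rational(1, 2275)) = Rational(352628, 6825)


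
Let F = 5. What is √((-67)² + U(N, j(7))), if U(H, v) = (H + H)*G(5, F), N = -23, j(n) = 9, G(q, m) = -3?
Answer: √4627 ≈ 68.022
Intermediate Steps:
U(H, v) = -6*H (U(H, v) = (H + H)*(-3) = (2*H)*(-3) = -6*H)
√((-67)² + U(N, j(7))) = √((-67)² - 6*(-23)) = √(4489 + 138) = √4627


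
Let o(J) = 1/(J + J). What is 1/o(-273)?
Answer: -546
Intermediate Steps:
o(J) = 1/(2*J)
1/o(-273) = 1/((½)/(-273)) = 1/((½)*(-1/273)) = 1/(-1/546) = -546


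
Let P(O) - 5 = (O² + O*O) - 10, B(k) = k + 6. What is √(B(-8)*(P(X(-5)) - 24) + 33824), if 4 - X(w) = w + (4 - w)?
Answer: √33882 ≈ 184.07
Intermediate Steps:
X(w) = 0 (X(w) = 4 - (w + (4 - w)) = 4 - 1*4 = 4 - 4 = 0)
B(k) = 6 + k
P(O) = -5 + 2*O² (P(O) = 5 + ((O² + O*O) - 10) = 5 + ((O² + O²) - 10) = 5 + (2*O² - 10) = 5 + (-10 + 2*O²) = -5 + 2*O²)
√(B(-8)*(P(X(-5)) - 24) + 33824) = √((6 - 8)*((-5 + 2*0²) - 24) + 33824) = √(-2*((-5 + 2*0) - 24) + 33824) = √(-2*((-5 + 0) - 24) + 33824) = √(-2*(-5 - 24) + 33824) = √(-2*(-29) + 33824) = √(58 + 33824) = √33882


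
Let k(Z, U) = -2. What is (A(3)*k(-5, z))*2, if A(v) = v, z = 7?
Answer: -12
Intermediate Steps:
(A(3)*k(-5, z))*2 = (3*(-2))*2 = -6*2 = -12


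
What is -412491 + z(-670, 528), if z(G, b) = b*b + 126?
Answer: -133581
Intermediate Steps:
z(G, b) = 126 + b² (z(G, b) = b² + 126 = 126 + b²)
-412491 + z(-670, 528) = -412491 + (126 + 528²) = -412491 + (126 + 278784) = -412491 + 278910 = -133581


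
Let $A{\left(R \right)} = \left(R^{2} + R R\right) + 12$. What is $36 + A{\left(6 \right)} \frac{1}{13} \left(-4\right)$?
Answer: $\frac{132}{13} \approx 10.154$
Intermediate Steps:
$A{\left(R \right)} = 12 + 2 R^{2}$ ($A{\left(R \right)} = \left(R^{2} + R^{2}\right) + 12 = 2 R^{2} + 12 = 12 + 2 R^{2}$)
$36 + A{\left(6 \right)} \frac{1}{13} \left(-4\right) = 36 + \left(12 + 2 \cdot 6^{2}\right) \frac{1}{13} \left(-4\right) = 36 + \left(12 + 2 \cdot 36\right) \frac{1}{13} \left(-4\right) = 36 + \left(12 + 72\right) \left(- \frac{4}{13}\right) = 36 + 84 \left(- \frac{4}{13}\right) = 36 - \frac{336}{13} = \frac{132}{13}$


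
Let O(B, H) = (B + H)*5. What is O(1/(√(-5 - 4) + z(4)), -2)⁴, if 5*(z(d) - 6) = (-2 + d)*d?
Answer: 61169856043650625/7759350084721 + 5846000679750000*I/7759350084721 ≈ 7883.4 + 753.41*I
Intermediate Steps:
z(d) = 6 + d*(-2 + d)/5 (z(d) = 6 + ((-2 + d)*d)/5 = 6 + (d*(-2 + d))/5 = 6 + d*(-2 + d)/5)
O(B, H) = 5*B + 5*H
O(1/(√(-5 - 4) + z(4)), -2)⁴ = (5/(√(-5 - 4) + (6 - ⅖*4 + (⅕)*4²)) + 5*(-2))⁴ = (5/(√(-9) + (6 - 8/5 + (⅕)*16)) - 10)⁴ = (5/(3*I + (6 - 8/5 + 16/5)) - 10)⁴ = (5/(3*I + 38/5) - 10)⁴ = (5/(38/5 + 3*I) - 10)⁴ = (5*(25*(38/5 - 3*I)/1669) - 10)⁴ = (125*(38/5 - 3*I)/1669 - 10)⁴ = (-10 + 125*(38/5 - 3*I)/1669)⁴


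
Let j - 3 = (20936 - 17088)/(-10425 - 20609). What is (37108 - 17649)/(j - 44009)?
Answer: -301945303/682843026 ≈ -0.44219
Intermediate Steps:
j = 44627/15517 (j = 3 + (20936 - 17088)/(-10425 - 20609) = 3 + 3848/(-31034) = 3 + 3848*(-1/31034) = 3 - 1924/15517 = 44627/15517 ≈ 2.8760)
(37108 - 17649)/(j - 44009) = (37108 - 17649)/(44627/15517 - 44009) = 19459/(-682843026/15517) = 19459*(-15517/682843026) = -301945303/682843026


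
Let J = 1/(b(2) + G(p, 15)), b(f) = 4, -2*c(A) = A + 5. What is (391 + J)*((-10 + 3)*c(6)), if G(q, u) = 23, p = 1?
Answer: 406483/27 ≈ 15055.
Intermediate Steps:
c(A) = -5/2 - A/2 (c(A) = -(A + 5)/2 = -(5 + A)/2 = -5/2 - A/2)
J = 1/27 (J = 1/(4 + 23) = 1/27 ≈ 0.037037)
(391 + J)*((-10 + 3)*c(6)) = (391 + 1/27)*((-10 + 3)*(-5/2 - ½*6)) = 10558*(-7*(-5/2 - 3))/27 = 10558*(-7*(-11/2))/27 = (10558/27)*(77/2) = 406483/27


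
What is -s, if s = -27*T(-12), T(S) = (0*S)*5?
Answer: 0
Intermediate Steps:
T(S) = 0 (T(S) = 0*5 = 0)
s = 0 (s = -27*0 = 0)
-s = -1*0 = 0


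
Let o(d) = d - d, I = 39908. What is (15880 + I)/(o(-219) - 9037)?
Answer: -55788/9037 ≈ -6.1733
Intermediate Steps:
o(d) = 0
(15880 + I)/(o(-219) - 9037) = (15880 + 39908)/(0 - 9037) = 55788/(-9037) = 55788*(-1/9037) = -55788/9037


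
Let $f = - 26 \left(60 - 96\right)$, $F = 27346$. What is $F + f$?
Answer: $28282$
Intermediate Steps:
$f = 936$ ($f = \left(-26\right) \left(-36\right) = 936$)
$F + f = 27346 + 936 = 28282$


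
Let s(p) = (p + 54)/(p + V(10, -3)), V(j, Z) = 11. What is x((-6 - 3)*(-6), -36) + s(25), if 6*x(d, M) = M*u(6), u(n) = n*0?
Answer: 79/36 ≈ 2.1944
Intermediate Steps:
u(n) = 0
x(d, M) = 0 (x(d, M) = (M*0)/6 = (⅙)*0 = 0)
s(p) = (54 + p)/(11 + p) (s(p) = (p + 54)/(p + 11) = (54 + p)/(11 + p))
x((-6 - 3)*(-6), -36) + s(25) = 0 + (54 + 25)/(11 + 25) = 0 + 79/36 = 79/36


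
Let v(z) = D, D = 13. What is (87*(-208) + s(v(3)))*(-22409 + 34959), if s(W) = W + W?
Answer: -226778500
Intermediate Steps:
v(z) = 13
s(W) = 2*W
(87*(-208) + s(v(3)))*(-22409 + 34959) = (87*(-208) + 2*13)*(-22409 + 34959) = (-18096 + 26)*12550 = -18070*12550 = -226778500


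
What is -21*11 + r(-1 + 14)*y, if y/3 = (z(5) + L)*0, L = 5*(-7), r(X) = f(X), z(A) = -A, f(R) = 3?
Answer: -231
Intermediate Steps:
r(X) = 3
L = -35
y = 0 (y = 3*((-1*5 - 35)*0) = 3*((-5 - 35)*0) = 3*(-40*0) = 3*0 = 0)
-21*11 + r(-1 + 14)*y = -21*11 + 3*0 = -231 + 0 = -231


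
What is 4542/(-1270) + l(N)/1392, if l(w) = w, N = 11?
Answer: -3154247/883920 ≈ -3.5685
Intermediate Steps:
4542/(-1270) + l(N)/1392 = 4542/(-1270) + 11/1392 = 4542*(-1/1270) + 11*(1/1392) = -2271/635 + 11/1392 = -3154247/883920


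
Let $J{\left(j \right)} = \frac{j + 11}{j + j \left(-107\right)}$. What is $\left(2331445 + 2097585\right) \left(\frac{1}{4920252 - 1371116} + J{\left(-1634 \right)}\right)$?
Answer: $- \frac{3188942858628965}{76840568968} \approx -41501.0$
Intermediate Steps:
$J{\left(j \right)} = - \frac{11 + j}{106 j}$ ($J{\left(j \right)} = \frac{11 + j}{j - 107 j} = \frac{11 + j}{\left(-106\right) j} = \left(11 + j\right) \left(- \frac{1}{106 j}\right) = - \frac{11 + j}{106 j}$)
$\left(2331445 + 2097585\right) \left(\frac{1}{4920252 - 1371116} + J{\left(-1634 \right)}\right) = \left(2331445 + 2097585\right) \left(\frac{1}{4920252 - 1371116} + \frac{-11 - -1634}{106 \left(-1634\right)}\right) = 4429030 \left(\frac{1}{3549136} + \frac{1}{106} \left(- \frac{1}{1634}\right) \left(-11 + 1634\right)\right) = 4429030 \left(\frac{1}{3549136} + \frac{1}{106} \left(- \frac{1}{1634}\right) 1623\right) = 4429030 \left(\frac{1}{3549136} - \frac{1623}{173204}\right) = 4429030 \left(- \frac{1440018631}{153681137936}\right) = - \frac{3188942858628965}{76840568968}$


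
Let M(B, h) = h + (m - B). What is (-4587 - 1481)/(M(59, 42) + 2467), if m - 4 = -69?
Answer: -6068/2385 ≈ -2.5442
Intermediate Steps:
m = -65 (m = 4 - 69 = -65)
M(B, h) = -65 + h - B (M(B, h) = h + (-65 - B) = -65 + h - B)
(-4587 - 1481)/(M(59, 42) + 2467) = (-4587 - 1481)/((-65 + 42 - 1*59) + 2467) = -6068/((-65 + 42 - 59) + 2467) = -6068/(-82 + 2467) = -6068/2385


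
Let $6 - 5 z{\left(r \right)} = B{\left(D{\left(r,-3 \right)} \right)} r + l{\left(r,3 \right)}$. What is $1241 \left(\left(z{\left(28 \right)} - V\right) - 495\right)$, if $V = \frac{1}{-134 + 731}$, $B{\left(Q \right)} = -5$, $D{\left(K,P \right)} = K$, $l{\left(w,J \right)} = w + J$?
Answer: $- \frac{349695185}{597} \approx -5.8575 \cdot 10^{5}$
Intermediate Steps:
$l{\left(w,J \right)} = J + w$
$V = \frac{1}{597} \approx 0.001675$
$z{\left(r \right)} = \frac{3}{5} + \frac{4 r}{5}$ ($z{\left(r \right)} = \frac{6}{5} - \frac{- 5 r + \left(3 + r\right)}{5} = \frac{6}{5} - \frac{3 - 4 r}{5} = \frac{6}{5} + \left(- \frac{3}{5} + \frac{4 r}{5}\right) = \frac{3}{5} + \frac{4 r}{5}$)
$1241 \left(\left(z{\left(28 \right)} - V\right) - 495\right) = 1241 \left(\left(\left(\frac{3}{5} + \frac{4}{5} \cdot 28\right) - \frac{1}{597}\right) - 495\right) = 1241 \left(\left(\left(\frac{3}{5} + \frac{112}{5}\right) - \frac{1}{597}\right) - 495\right) = 1241 \left(\left(23 - \frac{1}{597}\right) - 495\right) = 1241 \left(\frac{13730}{597} - 495\right) = 1241 \left(- \frac{281785}{597}\right) = - \frac{349695185}{597}$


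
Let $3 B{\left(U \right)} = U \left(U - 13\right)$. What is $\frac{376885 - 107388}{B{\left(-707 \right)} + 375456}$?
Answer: $\frac{269497}{545136} \approx 0.49437$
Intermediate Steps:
$B{\left(U \right)} = \frac{U \left(-13 + U\right)}{3}$ ($B{\left(U \right)} = \frac{U \left(U - 13\right)}{3} = \frac{U \left(-13 + U\right)}{3}$)
$\frac{376885 - 107388}{B{\left(-707 \right)} + 375456} = \frac{376885 - 107388}{\frac{1}{3} \left(-707\right) \left(-13 - 707\right) + 375456} = \frac{269497}{\frac{1}{3} \left(-707\right) \left(-720\right) + 375456} = \frac{269497}{169680 + 375456} = \frac{269497}{545136}$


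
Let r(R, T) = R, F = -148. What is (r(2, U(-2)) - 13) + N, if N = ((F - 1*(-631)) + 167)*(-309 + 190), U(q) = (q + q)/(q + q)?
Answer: -77361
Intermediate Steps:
U(q) = 1 (U(q) = (2*q)/((2*q)) = (2*q)*(1/(2*q)) = 1)
N = -77350 (N = ((-148 - 1*(-631)) + 167)*(-309 + 190) = ((-148 + 631) + 167)*(-119) = (483 + 167)*(-119) = 650*(-119) = -77350)
(r(2, U(-2)) - 13) + N = (2 - 13) - 77350 = -11 - 77350 = -77361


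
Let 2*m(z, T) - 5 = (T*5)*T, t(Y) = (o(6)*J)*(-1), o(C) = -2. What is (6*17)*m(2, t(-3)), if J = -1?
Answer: 1275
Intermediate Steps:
t(Y) = -2 (t(Y) = -2*(-1)*(-1) = 2*(-1) = -2)
m(z, T) = 5/2 + 5*T²/2 (m(z, T) = 5/2 + ((T*5)*T)/2 = 5/2 + ((5*T)*T)/2 = 5/2 + (5*T²)/2 = 5/2 + 5*T²/2)
(6*17)*m(2, t(-3)) = (6*17)*(5/2 + (5/2)*(-2)²) = 102*(5/2 + (5/2)*4) = 102*(5/2 + 10) = 102*(25/2) = 1275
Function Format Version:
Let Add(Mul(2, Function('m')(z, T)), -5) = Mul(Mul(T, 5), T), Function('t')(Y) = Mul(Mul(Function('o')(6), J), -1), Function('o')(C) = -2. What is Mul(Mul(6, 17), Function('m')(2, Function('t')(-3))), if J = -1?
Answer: 1275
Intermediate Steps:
Function('t')(Y) = -2 (Function('t')(Y) = Mul(Mul(-2, -1), -1) = Mul(2, -1) = -2)
Function('m')(z, T) = Add(Rational(5, 2), Mul(Rational(5, 2), Pow(T, 2))) (Function('m')(z, T) = Add(Rational(5, 2), Mul(Rational(1, 2), Mul(Mul(T, 5), T))) = Add(Rational(5, 2), Mul(Rational(1, 2), Mul(Mul(5, T), T))) = Add(Rational(5, 2), Mul(Rational(1, 2), Mul(5, Pow(T, 2)))) = Add(Rational(5, 2), Mul(Rational(5, 2), Pow(T, 2))))
Mul(Mul(6, 17), Function('m')(2, Function('t')(-3))) = Mul(Mul(6, 17), Add(Rational(5, 2), Mul(Rational(5, 2), Pow(-2, 2)))) = Mul(102, Add(Rational(5, 2), Mul(Rational(5, 2), 4))) = Mul(102, Add(Rational(5, 2), 10)) = Mul(102, Rational(25, 2)) = 1275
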